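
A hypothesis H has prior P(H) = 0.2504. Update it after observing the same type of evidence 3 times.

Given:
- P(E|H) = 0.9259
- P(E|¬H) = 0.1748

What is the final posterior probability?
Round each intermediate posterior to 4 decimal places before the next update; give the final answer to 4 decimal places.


Sequential Bayesian updating:

Initial prior: P(H) = 0.2504

Update 1:
  P(E) = 0.9259 × 0.2504 + 0.1748 × 0.7496 = 0.23184536 + 0.13103008 = 0.36287544
  P(H|E) = 0.23184536 / 0.36287544 = 0.6389

Update 2:
  P(E) = 0.9259 × 0.6389 + 0.1748 × 0.3611 = 0.59155751 + 0.06312028 = 0.65467779
  P(H|E) = 0.59155751 / 0.65467779 = 0.9036

Update 3:
  P(E) = 0.9259 × 0.9036 + 0.1748 × 0.0964 = 0.83664324 + 0.01685072 = 0.85349396
  P(H|E) = 0.83664324 / 0.85349396 = 0.9803

Final posterior: 0.9803


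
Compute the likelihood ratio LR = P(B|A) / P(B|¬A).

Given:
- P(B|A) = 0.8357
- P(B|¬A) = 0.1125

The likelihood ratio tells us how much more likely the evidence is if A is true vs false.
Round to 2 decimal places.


Likelihood Ratio (LR) = P(B|A) / P(B|¬A)

LR = 0.8357 / 0.1125
   = 7.43

The evidence is 7.43 times more likely if A is true than if A is false.
Because LR exceeds 1, B is evidence for A.


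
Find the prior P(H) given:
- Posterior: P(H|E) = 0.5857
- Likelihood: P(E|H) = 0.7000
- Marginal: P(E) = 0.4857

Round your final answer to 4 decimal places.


From Bayes' theorem: P(H|E) = P(E|H) × P(H) / P(E)

Rearranging for P(H):
P(H) = P(H|E) × P(E) / P(E|H)
     = 0.5857 × 0.4857 / 0.7000
     = 0.28447449 / 0.7000
     = 0.4064


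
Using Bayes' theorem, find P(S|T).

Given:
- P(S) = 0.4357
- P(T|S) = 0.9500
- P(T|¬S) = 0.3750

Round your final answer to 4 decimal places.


Bayes' theorem: P(S|T) = P(T|S) × P(S) / P(T)

Step 1: Calculate P(T) using law of total probability
P(T) = P(T|S)P(S) + P(T|¬S)P(¬S)
     = 0.9500 × 0.4357 + 0.3750 × 0.5643
     = 0.41391500 + 0.21161250
     = 0.62552750

Step 2: Apply Bayes' theorem
P(S|T) = P(T|S) × P(S) / P(T)
       = 0.41391500 / 0.62552750
       = 0.6617


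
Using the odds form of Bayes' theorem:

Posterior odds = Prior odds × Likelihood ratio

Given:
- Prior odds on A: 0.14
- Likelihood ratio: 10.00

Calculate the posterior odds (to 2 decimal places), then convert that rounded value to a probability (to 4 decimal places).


Step 1: Calculate posterior odds
Posterior odds = Prior odds × LR
               = 0.14 × 10.00
               = 1.40

Step 2: Convert to probability
P(A|E) = Posterior odds / (1 + Posterior odds)
       = 1.40 / (1 + 1.40)
       = 1.40 / 2.40
       = 0.5833

The evidence increased P(A) from 0.1228 to 0.5833.


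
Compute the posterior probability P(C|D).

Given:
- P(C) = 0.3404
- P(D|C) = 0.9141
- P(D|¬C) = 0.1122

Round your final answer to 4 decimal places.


Bayes' theorem: P(C|D) = P(D|C) × P(C) / P(D)

Step 1: Calculate P(D) using law of total probability
P(D) = P(D|C)P(C) + P(D|¬C)P(¬C)
     = 0.9141 × 0.3404 + 0.1122 × 0.6596
     = 0.31115964 + 0.07400712
     = 0.38516676

Step 2: Apply Bayes' theorem
P(C|D) = P(D|C) × P(C) / P(D)
       = 0.31115964 / 0.38516676
       = 0.8079


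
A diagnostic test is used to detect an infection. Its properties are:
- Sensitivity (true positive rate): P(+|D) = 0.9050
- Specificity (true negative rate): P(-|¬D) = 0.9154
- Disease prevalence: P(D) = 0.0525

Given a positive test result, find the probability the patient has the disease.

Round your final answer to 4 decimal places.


Let D = has disease, + = positive test

Given:
- P(D) = 0.0525 (prevalence)
- P(+|D) = 0.9050 (sensitivity)
- P(-|¬D) = 0.9154 (specificity)
- P(+|¬D) = 0.0846 (false positive rate = 1 - specificity)

Step 1: Find P(+)
P(+) = P(+|D)P(D) + P(+|¬D)P(¬D)
     = 0.9050 × 0.0525 + 0.0846 × 0.9475
     = 0.04751250 + 0.08015850
     = 0.12767100

Step 2: Apply Bayes' theorem for P(D|+)
P(D|+) = P(+|D)P(D) / P(+)
       = 0.04751250 / 0.12767100
       = 0.3721


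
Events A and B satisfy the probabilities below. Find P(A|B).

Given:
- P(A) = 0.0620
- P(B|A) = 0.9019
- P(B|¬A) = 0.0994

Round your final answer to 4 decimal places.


Bayes' theorem: P(A|B) = P(B|A) × P(A) / P(B)

Step 1: Calculate P(B) using law of total probability
P(B) = P(B|A)P(A) + P(B|¬A)P(¬A)
     = 0.9019 × 0.0620 + 0.0994 × 0.9380
     = 0.05591780 + 0.09323720
     = 0.14915500

Step 2: Apply Bayes' theorem
P(A|B) = P(B|A) × P(A) / P(B)
       = 0.05591780 / 0.14915500
       = 0.3749


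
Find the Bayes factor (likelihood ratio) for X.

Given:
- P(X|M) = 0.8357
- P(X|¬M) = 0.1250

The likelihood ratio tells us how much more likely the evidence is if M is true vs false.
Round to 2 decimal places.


Likelihood Ratio (LR) = P(X|M) / P(X|¬M)

LR = 0.8357 / 0.1250
   = 6.69

The evidence is 6.69 times more likely if M is true than if M is false.
Since LR > 1, the evidence supports M over ¬M.


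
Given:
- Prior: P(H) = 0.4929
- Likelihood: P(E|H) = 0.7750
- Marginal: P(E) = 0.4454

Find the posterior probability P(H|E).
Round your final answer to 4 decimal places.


Using Bayes' theorem:

P(H|E) = P(E|H) × P(H) / P(E)
       = 0.7750 × 0.4929 / 0.4454
       = 0.38199750 / 0.4454
       = 0.8577

The evidence strengthens our belief in H.
Prior: 0.4929 → Posterior: 0.8577


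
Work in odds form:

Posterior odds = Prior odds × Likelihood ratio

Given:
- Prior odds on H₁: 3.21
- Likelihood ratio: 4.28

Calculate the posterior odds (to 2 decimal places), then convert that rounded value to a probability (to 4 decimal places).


Step 1: Calculate posterior odds
Posterior odds = Prior odds × LR
               = 3.21 × 4.28
               = 13.74

Step 2: Convert to probability
P(H₁|E) = Posterior odds / (1 + Posterior odds)
       = 13.74 / (1 + 13.74)
       = 13.74 / 14.74
       = 0.9322

The evidence increased P(H₁) from 0.7625 to 0.9322.


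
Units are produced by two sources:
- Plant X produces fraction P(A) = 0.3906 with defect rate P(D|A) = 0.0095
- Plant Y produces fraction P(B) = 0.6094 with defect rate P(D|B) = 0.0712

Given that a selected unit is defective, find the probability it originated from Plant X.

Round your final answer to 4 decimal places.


Let A = from Plant X, D = defective

Given:
- P(A) = 0.3906, P(B) = 0.6094
- P(D|A) = 0.0095, P(D|B) = 0.0712

Step 1: Find P(D)
P(D) = P(D|A)P(A) + P(D|B)P(B)
     = 0.0095 × 0.3906 + 0.0712 × 0.6094
     = 0.00371070 + 0.04338928
     = 0.04709998

Step 2: Apply Bayes' theorem
P(A|D) = P(D|A)P(A) / P(D)
       = 0.00371070 / 0.04709998
       = 0.0788


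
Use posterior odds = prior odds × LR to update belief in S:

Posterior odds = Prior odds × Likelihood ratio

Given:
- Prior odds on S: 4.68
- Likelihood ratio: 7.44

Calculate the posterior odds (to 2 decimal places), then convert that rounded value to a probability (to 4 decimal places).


Step 1: Calculate posterior odds
Posterior odds = Prior odds × LR
               = 4.68 × 7.44
               = 34.82

Step 2: Convert to probability
P(S|E) = Posterior odds / (1 + Posterior odds)
       = 34.82 / (1 + 34.82)
       = 34.82 / 35.82
       = 0.9721

The evidence increased P(S) from 0.8239 to 0.9721.


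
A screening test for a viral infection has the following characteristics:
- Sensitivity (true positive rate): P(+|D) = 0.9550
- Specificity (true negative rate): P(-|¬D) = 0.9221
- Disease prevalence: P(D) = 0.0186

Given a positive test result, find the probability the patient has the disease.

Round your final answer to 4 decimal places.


Let D = has disease, + = positive test

Given:
- P(D) = 0.0186 (prevalence)
- P(+|D) = 0.9550 (sensitivity)
- P(-|¬D) = 0.9221 (specificity)
- P(+|¬D) = 0.0779 (false positive rate = 1 - specificity)

Step 1: Find P(+)
P(+) = P(+|D)P(D) + P(+|¬D)P(¬D)
     = 0.9550 × 0.0186 + 0.0779 × 0.9814
     = 0.01776300 + 0.07645106
     = 0.09421406

Step 2: Apply Bayes' theorem for P(D|+)
P(D|+) = P(+|D)P(D) / P(+)
       = 0.01776300 / 0.09421406
       = 0.1885


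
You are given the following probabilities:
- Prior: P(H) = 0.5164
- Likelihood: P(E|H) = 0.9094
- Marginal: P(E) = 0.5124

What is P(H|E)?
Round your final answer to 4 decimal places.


Using Bayes' theorem:

P(H|E) = P(E|H) × P(H) / P(E)
       = 0.9094 × 0.5164 / 0.5124
       = 0.46961416 / 0.5124
       = 0.9165

The evidence strengthens our belief in H.
Prior: 0.5164 → Posterior: 0.9165


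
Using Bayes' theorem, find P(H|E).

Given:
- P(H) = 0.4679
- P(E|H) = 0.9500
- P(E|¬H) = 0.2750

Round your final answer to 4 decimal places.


Bayes' theorem: P(H|E) = P(E|H) × P(H) / P(E)

Step 1: Calculate P(E) using law of total probability
P(E) = P(E|H)P(H) + P(E|¬H)P(¬H)
     = 0.9500 × 0.4679 + 0.2750 × 0.5321
     = 0.44450500 + 0.14632750
     = 0.59083250

Step 2: Apply Bayes' theorem
P(H|E) = P(E|H) × P(H) / P(E)
       = 0.44450500 / 0.59083250
       = 0.7523


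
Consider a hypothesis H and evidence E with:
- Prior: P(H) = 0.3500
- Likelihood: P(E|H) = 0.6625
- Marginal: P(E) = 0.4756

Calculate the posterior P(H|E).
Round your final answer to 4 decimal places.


Using Bayes' theorem:

P(H|E) = P(E|H) × P(H) / P(E)
       = 0.6625 × 0.3500 / 0.4756
       = 0.23187500 / 0.4756
       = 0.4875

The evidence strengthens our belief in H.
Prior: 0.3500 → Posterior: 0.4875


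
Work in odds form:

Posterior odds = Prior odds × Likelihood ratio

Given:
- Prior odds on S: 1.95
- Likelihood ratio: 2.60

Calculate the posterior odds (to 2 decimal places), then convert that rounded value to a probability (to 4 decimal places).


Step 1: Calculate posterior odds
Posterior odds = Prior odds × LR
               = 1.95 × 2.60
               = 5.07

Step 2: Convert to probability
P(S|E) = Posterior odds / (1 + Posterior odds)
       = 5.07 / (1 + 5.07)
       = 5.07 / 6.07
       = 0.8353

The evidence increased P(S) from 0.6610 to 0.8353.


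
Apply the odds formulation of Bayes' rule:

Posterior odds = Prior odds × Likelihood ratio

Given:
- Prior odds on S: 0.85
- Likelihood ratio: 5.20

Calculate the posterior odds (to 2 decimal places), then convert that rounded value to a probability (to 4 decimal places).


Step 1: Calculate posterior odds
Posterior odds = Prior odds × LR
               = 0.85 × 5.20
               = 4.42

Step 2: Convert to probability
P(S|E) = Posterior odds / (1 + Posterior odds)
       = 4.42 / (1 + 4.42)
       = 4.42 / 5.42
       = 0.8155

The evidence increased P(S) from 0.4595 to 0.8155.


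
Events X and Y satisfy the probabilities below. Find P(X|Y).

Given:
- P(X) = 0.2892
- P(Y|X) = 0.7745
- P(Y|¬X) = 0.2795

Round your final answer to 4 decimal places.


Bayes' theorem: P(X|Y) = P(Y|X) × P(X) / P(Y)

Step 1: Calculate P(Y) using law of total probability
P(Y) = P(Y|X)P(X) + P(Y|¬X)P(¬X)
     = 0.7745 × 0.2892 + 0.2795 × 0.7108
     = 0.22398540 + 0.19866860
     = 0.42265400

Step 2: Apply Bayes' theorem
P(X|Y) = P(Y|X) × P(X) / P(Y)
       = 0.22398540 / 0.42265400
       = 0.5299


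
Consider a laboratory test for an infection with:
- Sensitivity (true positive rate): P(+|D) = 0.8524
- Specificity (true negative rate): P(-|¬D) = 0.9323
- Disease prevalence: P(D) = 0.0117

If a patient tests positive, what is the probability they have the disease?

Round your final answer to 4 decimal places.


Let D = has disease, + = positive test

Given:
- P(D) = 0.0117 (prevalence)
- P(+|D) = 0.8524 (sensitivity)
- P(-|¬D) = 0.9323 (specificity)
- P(+|¬D) = 0.0677 (false positive rate = 1 - specificity)

Step 1: Find P(+)
P(+) = P(+|D)P(D) + P(+|¬D)P(¬D)
     = 0.8524 × 0.0117 + 0.0677 × 0.9883
     = 0.00997308 + 0.06690791
     = 0.07688099

Step 2: Apply Bayes' theorem for P(D|+)
P(D|+) = P(+|D)P(D) / P(+)
       = 0.00997308 / 0.07688099
       = 0.1297


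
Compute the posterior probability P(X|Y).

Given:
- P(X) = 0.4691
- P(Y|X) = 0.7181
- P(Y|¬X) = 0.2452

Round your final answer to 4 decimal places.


Bayes' theorem: P(X|Y) = P(Y|X) × P(X) / P(Y)

Step 1: Calculate P(Y) using law of total probability
P(Y) = P(Y|X)P(X) + P(Y|¬X)P(¬X)
     = 0.7181 × 0.4691 + 0.2452 × 0.5309
     = 0.33686071 + 0.13017668
     = 0.46703739

Step 2: Apply Bayes' theorem
P(X|Y) = P(Y|X) × P(X) / P(Y)
       = 0.33686071 / 0.46703739
       = 0.7213


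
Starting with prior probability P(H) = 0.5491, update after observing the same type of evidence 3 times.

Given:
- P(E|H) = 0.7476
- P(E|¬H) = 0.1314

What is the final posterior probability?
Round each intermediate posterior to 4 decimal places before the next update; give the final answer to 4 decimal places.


Sequential Bayesian updating:

Initial prior: P(H) = 0.5491

Update 1:
  P(E) = 0.7476 × 0.5491 + 0.1314 × 0.4509 = 0.41050716 + 0.05924826 = 0.46975542
  P(H|E) = 0.41050716 / 0.46975542 = 0.8739

Update 2:
  P(E) = 0.7476 × 0.8739 + 0.1314 × 0.1261 = 0.65332764 + 0.01656954 = 0.66989718
  P(H|E) = 0.65332764 / 0.66989718 = 0.9753

Update 3:
  P(E) = 0.7476 × 0.9753 + 0.1314 × 0.0247 = 0.72913428 + 0.00324558 = 0.73237986
  P(H|E) = 0.72913428 / 0.73237986 = 0.9956

Final posterior: 0.9956


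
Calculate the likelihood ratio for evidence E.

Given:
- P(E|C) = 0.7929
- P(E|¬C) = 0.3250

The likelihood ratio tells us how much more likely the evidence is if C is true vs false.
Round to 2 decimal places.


Likelihood Ratio (LR) = P(E|C) / P(E|¬C)

LR = 0.7929 / 0.3250
   = 2.44

The evidence is 2.44 times more likely if C is true than if C is false.
LR > 1, so observing E raises the odds in favor of C.


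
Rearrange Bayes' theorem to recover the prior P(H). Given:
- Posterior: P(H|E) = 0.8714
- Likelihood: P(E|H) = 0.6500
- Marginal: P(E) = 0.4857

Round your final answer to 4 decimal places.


From Bayes' theorem: P(H|E) = P(E|H) × P(H) / P(E)

Rearranging for P(H):
P(H) = P(H|E) × P(E) / P(E|H)
     = 0.8714 × 0.4857 / 0.6500
     = 0.42323898 / 0.6500
     = 0.6511


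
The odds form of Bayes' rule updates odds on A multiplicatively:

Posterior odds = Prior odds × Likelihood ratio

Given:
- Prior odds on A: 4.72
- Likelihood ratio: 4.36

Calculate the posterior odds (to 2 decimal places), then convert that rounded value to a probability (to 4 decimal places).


Step 1: Calculate posterior odds
Posterior odds = Prior odds × LR
               = 4.72 × 4.36
               = 20.58

Step 2: Convert to probability
P(A|E) = Posterior odds / (1 + Posterior odds)
       = 20.58 / (1 + 20.58)
       = 20.58 / 21.58
       = 0.9537

The evidence increased P(A) from 0.8252 to 0.9537.


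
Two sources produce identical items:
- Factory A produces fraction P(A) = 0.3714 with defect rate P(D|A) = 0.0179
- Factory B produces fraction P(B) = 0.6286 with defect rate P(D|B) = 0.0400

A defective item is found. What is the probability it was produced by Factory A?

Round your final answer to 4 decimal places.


Let A = from Factory A, D = defective

Given:
- P(A) = 0.3714, P(B) = 0.6286
- P(D|A) = 0.0179, P(D|B) = 0.0400

Step 1: Find P(D)
P(D) = P(D|A)P(A) + P(D|B)P(B)
     = 0.0179 × 0.3714 + 0.0400 × 0.6286
     = 0.00664806 + 0.02514400
     = 0.03179206

Step 2: Apply Bayes' theorem
P(A|D) = P(D|A)P(A) / P(D)
       = 0.00664806 / 0.03179206
       = 0.2091


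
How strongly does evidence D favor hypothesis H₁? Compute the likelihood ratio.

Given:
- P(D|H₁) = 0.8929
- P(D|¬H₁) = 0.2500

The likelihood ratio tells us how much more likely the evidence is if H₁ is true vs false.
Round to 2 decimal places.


Likelihood Ratio (LR) = P(D|H₁) / P(D|¬H₁)

LR = 0.8929 / 0.2500
   = 3.57

The evidence is 3.57 times more likely if H₁ is true than if H₁ is false.
Because LR exceeds 1, D is evidence for H₁.


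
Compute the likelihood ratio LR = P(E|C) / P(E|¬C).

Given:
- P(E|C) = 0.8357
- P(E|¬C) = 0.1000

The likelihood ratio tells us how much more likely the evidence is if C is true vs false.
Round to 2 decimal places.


Likelihood Ratio (LR) = P(E|C) / P(E|¬C)

LR = 0.8357 / 0.1000
   = 8.36

The evidence is 8.36 times more likely if C is true than if C is false.
Since LR > 1, the evidence supports C over ¬C.


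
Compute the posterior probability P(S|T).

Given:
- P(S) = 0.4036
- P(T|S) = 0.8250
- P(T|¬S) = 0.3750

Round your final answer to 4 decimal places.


Bayes' theorem: P(S|T) = P(T|S) × P(S) / P(T)

Step 1: Calculate P(T) using law of total probability
P(T) = P(T|S)P(S) + P(T|¬S)P(¬S)
     = 0.8250 × 0.4036 + 0.3750 × 0.5964
     = 0.33297000 + 0.22365000
     = 0.55662000

Step 2: Apply Bayes' theorem
P(S|T) = P(T|S) × P(S) / P(T)
       = 0.33297000 / 0.55662000
       = 0.5982


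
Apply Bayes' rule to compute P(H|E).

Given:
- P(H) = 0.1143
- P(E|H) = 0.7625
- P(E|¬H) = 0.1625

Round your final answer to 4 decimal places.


Bayes' theorem: P(H|E) = P(E|H) × P(H) / P(E)

Step 1: Calculate P(E) using law of total probability
P(E) = P(E|H)P(H) + P(E|¬H)P(¬H)
     = 0.7625 × 0.1143 + 0.1625 × 0.8857
     = 0.08715375 + 0.14392625
     = 0.23108000

Step 2: Apply Bayes' theorem
P(H|E) = P(E|H) × P(H) / P(E)
       = 0.08715375 / 0.23108000
       = 0.3772


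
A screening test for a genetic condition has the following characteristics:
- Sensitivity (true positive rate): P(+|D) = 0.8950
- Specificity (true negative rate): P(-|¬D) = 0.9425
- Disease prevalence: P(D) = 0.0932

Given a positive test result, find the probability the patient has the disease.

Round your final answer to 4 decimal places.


Let D = has disease, + = positive test

Given:
- P(D) = 0.0932 (prevalence)
- P(+|D) = 0.8950 (sensitivity)
- P(-|¬D) = 0.9425 (specificity)
- P(+|¬D) = 0.0575 (false positive rate = 1 - specificity)

Step 1: Find P(+)
P(+) = P(+|D)P(D) + P(+|¬D)P(¬D)
     = 0.8950 × 0.0932 + 0.0575 × 0.9068
     = 0.08341400 + 0.05214100
     = 0.13555500

Step 2: Apply Bayes' theorem for P(D|+)
P(D|+) = P(+|D)P(D) / P(+)
       = 0.08341400 / 0.13555500
       = 0.6154


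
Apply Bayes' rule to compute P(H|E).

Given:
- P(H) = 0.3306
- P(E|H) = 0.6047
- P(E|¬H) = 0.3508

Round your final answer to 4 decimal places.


Bayes' theorem: P(H|E) = P(E|H) × P(H) / P(E)

Step 1: Calculate P(E) using law of total probability
P(E) = P(E|H)P(H) + P(E|¬H)P(¬H)
     = 0.6047 × 0.3306 + 0.3508 × 0.6694
     = 0.19991382 + 0.23482552
     = 0.43473934

Step 2: Apply Bayes' theorem
P(H|E) = P(E|H) × P(H) / P(E)
       = 0.19991382 / 0.43473934
       = 0.4598


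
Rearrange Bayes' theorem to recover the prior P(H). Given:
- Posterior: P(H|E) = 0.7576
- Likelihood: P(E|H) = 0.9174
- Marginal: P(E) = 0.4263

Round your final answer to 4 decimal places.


From Bayes' theorem: P(H|E) = P(E|H) × P(H) / P(E)

Rearranging for P(H):
P(H) = P(H|E) × P(E) / P(E|H)
     = 0.7576 × 0.4263 / 0.9174
     = 0.32296488 / 0.9174
     = 0.3520


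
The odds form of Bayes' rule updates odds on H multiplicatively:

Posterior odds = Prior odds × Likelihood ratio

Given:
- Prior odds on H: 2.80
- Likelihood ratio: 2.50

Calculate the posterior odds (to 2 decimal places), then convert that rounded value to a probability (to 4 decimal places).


Step 1: Calculate posterior odds
Posterior odds = Prior odds × LR
               = 2.80 × 2.50
               = 7.00

Step 2: Convert to probability
P(H|E) = Posterior odds / (1 + Posterior odds)
       = 7.00 / (1 + 7.00)
       = 7.00 / 8.00
       = 0.8750

The evidence increased P(H) from 0.7368 to 0.8750.


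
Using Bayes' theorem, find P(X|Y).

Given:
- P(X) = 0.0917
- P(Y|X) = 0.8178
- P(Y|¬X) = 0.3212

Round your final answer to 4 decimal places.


Bayes' theorem: P(X|Y) = P(Y|X) × P(X) / P(Y)

Step 1: Calculate P(Y) using law of total probability
P(Y) = P(Y|X)P(X) + P(Y|¬X)P(¬X)
     = 0.8178 × 0.0917 + 0.3212 × 0.9083
     = 0.07499226 + 0.29174596
     = 0.36673822

Step 2: Apply Bayes' theorem
P(X|Y) = P(Y|X) × P(X) / P(Y)
       = 0.07499226 / 0.36673822
       = 0.2045


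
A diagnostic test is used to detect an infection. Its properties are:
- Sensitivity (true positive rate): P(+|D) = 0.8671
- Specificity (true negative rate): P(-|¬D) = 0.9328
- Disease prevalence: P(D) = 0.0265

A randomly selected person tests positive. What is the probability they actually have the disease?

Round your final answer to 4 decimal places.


Let D = has disease, + = positive test

Given:
- P(D) = 0.0265 (prevalence)
- P(+|D) = 0.8671 (sensitivity)
- P(-|¬D) = 0.9328 (specificity)
- P(+|¬D) = 0.0672 (false positive rate = 1 - specificity)

Step 1: Find P(+)
P(+) = P(+|D)P(D) + P(+|¬D)P(¬D)
     = 0.8671 × 0.0265 + 0.0672 × 0.9735
     = 0.02297815 + 0.06541920
     = 0.08839735

Step 2: Apply Bayes' theorem for P(D|+)
P(D|+) = P(+|D)P(D) / P(+)
       = 0.02297815 / 0.08839735
       = 0.2599


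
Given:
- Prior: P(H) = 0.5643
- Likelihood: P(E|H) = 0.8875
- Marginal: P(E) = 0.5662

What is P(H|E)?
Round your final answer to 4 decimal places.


Using Bayes' theorem:

P(H|E) = P(E|H) × P(H) / P(E)
       = 0.8875 × 0.5643 / 0.5662
       = 0.50081625 / 0.5662
       = 0.8845

The evidence strengthens our belief in H.
Prior: 0.5643 → Posterior: 0.8845


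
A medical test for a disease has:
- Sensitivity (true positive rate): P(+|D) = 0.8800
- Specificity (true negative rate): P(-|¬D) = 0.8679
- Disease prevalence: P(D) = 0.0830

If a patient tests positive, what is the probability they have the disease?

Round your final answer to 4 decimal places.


Let D = has disease, + = positive test

Given:
- P(D) = 0.0830 (prevalence)
- P(+|D) = 0.8800 (sensitivity)
- P(-|¬D) = 0.8679 (specificity)
- P(+|¬D) = 0.1321 (false positive rate = 1 - specificity)

Step 1: Find P(+)
P(+) = P(+|D)P(D) + P(+|¬D)P(¬D)
     = 0.8800 × 0.0830 + 0.1321 × 0.9170
     = 0.07304000 + 0.12113570
     = 0.19417570

Step 2: Apply Bayes' theorem for P(D|+)
P(D|+) = P(+|D)P(D) / P(+)
       = 0.07304000 / 0.19417570
       = 0.3762


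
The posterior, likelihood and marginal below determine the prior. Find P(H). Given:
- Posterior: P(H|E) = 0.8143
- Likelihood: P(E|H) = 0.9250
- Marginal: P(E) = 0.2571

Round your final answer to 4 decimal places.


From Bayes' theorem: P(H|E) = P(E|H) × P(H) / P(E)

Rearranging for P(H):
P(H) = P(H|E) × P(E) / P(E|H)
     = 0.8143 × 0.2571 / 0.9250
     = 0.20935653 / 0.9250
     = 0.2263


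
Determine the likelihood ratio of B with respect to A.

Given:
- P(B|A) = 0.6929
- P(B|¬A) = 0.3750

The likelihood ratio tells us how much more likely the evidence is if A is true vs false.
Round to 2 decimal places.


Likelihood Ratio (LR) = P(B|A) / P(B|¬A)

LR = 0.6929 / 0.3750
   = 1.85

The evidence is 1.85 times more likely if A is true than if A is false.
LR > 1, so observing B raises the odds in favor of A.


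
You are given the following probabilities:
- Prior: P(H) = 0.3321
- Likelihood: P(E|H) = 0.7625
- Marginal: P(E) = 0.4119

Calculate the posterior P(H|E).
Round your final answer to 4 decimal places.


Using Bayes' theorem:

P(H|E) = P(E|H) × P(H) / P(E)
       = 0.7625 × 0.3321 / 0.4119
       = 0.25322625 / 0.4119
       = 0.6148

The evidence strengthens our belief in H.
Prior: 0.3321 → Posterior: 0.6148


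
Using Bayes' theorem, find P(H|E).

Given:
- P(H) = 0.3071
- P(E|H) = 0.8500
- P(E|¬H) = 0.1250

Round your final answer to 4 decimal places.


Bayes' theorem: P(H|E) = P(E|H) × P(H) / P(E)

Step 1: Calculate P(E) using law of total probability
P(E) = P(E|H)P(H) + P(E|¬H)P(¬H)
     = 0.8500 × 0.3071 + 0.1250 × 0.6929
     = 0.26103500 + 0.08661250
     = 0.34764750

Step 2: Apply Bayes' theorem
P(H|E) = P(E|H) × P(H) / P(E)
       = 0.26103500 / 0.34764750
       = 0.7509


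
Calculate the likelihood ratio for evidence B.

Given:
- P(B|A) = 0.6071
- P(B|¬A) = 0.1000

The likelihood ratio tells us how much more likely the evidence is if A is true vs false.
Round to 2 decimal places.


Likelihood Ratio (LR) = P(B|A) / P(B|¬A)

LR = 0.6071 / 0.1000
   = 6.07

The evidence is 6.07 times more likely if A is true than if A is false.
LR > 1, so observing B raises the odds in favor of A.


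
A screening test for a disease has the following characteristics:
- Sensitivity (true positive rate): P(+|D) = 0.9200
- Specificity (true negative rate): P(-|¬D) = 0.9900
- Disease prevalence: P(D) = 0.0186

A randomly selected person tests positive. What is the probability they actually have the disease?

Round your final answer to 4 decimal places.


Let D = has disease, + = positive test

Given:
- P(D) = 0.0186 (prevalence)
- P(+|D) = 0.9200 (sensitivity)
- P(-|¬D) = 0.9900 (specificity)
- P(+|¬D) = 0.0100 (false positive rate = 1 - specificity)

Step 1: Find P(+)
P(+) = P(+|D)P(D) + P(+|¬D)P(¬D)
     = 0.9200 × 0.0186 + 0.0100 × 0.9814
     = 0.01711200 + 0.00981400
     = 0.02692600

Step 2: Apply Bayes' theorem for P(D|+)
P(D|+) = P(+|D)P(D) / P(+)
       = 0.01711200 / 0.02692600
       = 0.6355


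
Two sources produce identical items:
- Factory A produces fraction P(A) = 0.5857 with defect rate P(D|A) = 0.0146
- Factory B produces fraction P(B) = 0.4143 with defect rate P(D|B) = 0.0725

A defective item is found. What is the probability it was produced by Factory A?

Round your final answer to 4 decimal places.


Let A = from Factory A, D = defective

Given:
- P(A) = 0.5857, P(B) = 0.4143
- P(D|A) = 0.0146, P(D|B) = 0.0725

Step 1: Find P(D)
P(D) = P(D|A)P(A) + P(D|B)P(B)
     = 0.0146 × 0.5857 + 0.0725 × 0.4143
     = 0.00855122 + 0.03003675
     = 0.03858797

Step 2: Apply Bayes' theorem
P(A|D) = P(D|A)P(A) / P(D)
       = 0.00855122 / 0.03858797
       = 0.2216


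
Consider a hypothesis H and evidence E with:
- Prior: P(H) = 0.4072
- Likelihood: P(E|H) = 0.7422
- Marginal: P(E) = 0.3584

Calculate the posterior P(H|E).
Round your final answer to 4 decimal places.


Using Bayes' theorem:

P(H|E) = P(E|H) × P(H) / P(E)
       = 0.7422 × 0.4072 / 0.3584
       = 0.30222384 / 0.3584
       = 0.8433

The evidence strengthens our belief in H.
Prior: 0.4072 → Posterior: 0.8433


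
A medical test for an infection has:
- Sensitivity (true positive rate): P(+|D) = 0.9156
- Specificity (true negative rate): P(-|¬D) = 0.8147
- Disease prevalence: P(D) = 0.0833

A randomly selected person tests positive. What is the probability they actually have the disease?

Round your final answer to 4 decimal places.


Let D = has disease, + = positive test

Given:
- P(D) = 0.0833 (prevalence)
- P(+|D) = 0.9156 (sensitivity)
- P(-|¬D) = 0.8147 (specificity)
- P(+|¬D) = 0.1853 (false positive rate = 1 - specificity)

Step 1: Find P(+)
P(+) = P(+|D)P(D) + P(+|¬D)P(¬D)
     = 0.9156 × 0.0833 + 0.1853 × 0.9167
     = 0.07626948 + 0.16986451
     = 0.24613399

Step 2: Apply Bayes' theorem for P(D|+)
P(D|+) = P(+|D)P(D) / P(+)
       = 0.07626948 / 0.24613399
       = 0.3099


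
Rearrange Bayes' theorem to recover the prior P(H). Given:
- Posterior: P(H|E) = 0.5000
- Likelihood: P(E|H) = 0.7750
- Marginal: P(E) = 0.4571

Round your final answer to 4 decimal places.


From Bayes' theorem: P(H|E) = P(E|H) × P(H) / P(E)

Rearranging for P(H):
P(H) = P(H|E) × P(E) / P(E|H)
     = 0.5000 × 0.4571 / 0.7750
     = 0.22855000 / 0.7750
     = 0.2949


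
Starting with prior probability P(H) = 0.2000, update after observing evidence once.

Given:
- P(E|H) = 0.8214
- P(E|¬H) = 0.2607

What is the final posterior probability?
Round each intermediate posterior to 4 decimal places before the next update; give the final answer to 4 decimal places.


Sequential Bayesian updating:

Initial prior: P(H) = 0.2000

Update 1:
  P(E) = 0.8214 × 0.2000 + 0.2607 × 0.8000 = 0.16428000 + 0.20856000 = 0.37284000
  P(H|E) = 0.16428000 / 0.37284000 = 0.4406

Final posterior: 0.4406


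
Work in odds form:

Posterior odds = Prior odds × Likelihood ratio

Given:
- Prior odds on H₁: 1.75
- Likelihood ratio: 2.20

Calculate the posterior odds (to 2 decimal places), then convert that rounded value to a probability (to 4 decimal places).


Step 1: Calculate posterior odds
Posterior odds = Prior odds × LR
               = 1.75 × 2.20
               = 3.85

Step 2: Convert to probability
P(H₁|E) = Posterior odds / (1 + Posterior odds)
       = 3.85 / (1 + 3.85)
       = 3.85 / 4.85
       = 0.7938

The evidence increased P(H₁) from 0.6364 to 0.7938.


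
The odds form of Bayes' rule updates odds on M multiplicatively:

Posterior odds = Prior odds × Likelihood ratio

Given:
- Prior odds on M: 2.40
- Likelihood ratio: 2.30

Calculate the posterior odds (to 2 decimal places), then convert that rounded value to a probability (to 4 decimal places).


Step 1: Calculate posterior odds
Posterior odds = Prior odds × LR
               = 2.40 × 2.30
               = 5.52

Step 2: Convert to probability
P(M|E) = Posterior odds / (1 + Posterior odds)
       = 5.52 / (1 + 5.52)
       = 5.52 / 6.52
       = 0.8466

The evidence increased P(M) from 0.7059 to 0.8466.


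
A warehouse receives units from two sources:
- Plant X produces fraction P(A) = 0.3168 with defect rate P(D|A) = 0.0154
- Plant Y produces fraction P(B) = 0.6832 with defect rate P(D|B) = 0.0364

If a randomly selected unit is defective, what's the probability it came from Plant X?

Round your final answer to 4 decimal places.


Let A = from Plant X, D = defective

Given:
- P(A) = 0.3168, P(B) = 0.6832
- P(D|A) = 0.0154, P(D|B) = 0.0364

Step 1: Find P(D)
P(D) = P(D|A)P(A) + P(D|B)P(B)
     = 0.0154 × 0.3168 + 0.0364 × 0.6832
     = 0.00487872 + 0.02486848
     = 0.02974720

Step 2: Apply Bayes' theorem
P(A|D) = P(D|A)P(A) / P(D)
       = 0.00487872 / 0.02974720
       = 0.1640


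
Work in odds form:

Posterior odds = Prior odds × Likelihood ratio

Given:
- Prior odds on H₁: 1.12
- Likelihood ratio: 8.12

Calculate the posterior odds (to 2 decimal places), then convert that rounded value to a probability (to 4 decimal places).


Step 1: Calculate posterior odds
Posterior odds = Prior odds × LR
               = 1.12 × 8.12
               = 9.09

Step 2: Convert to probability
P(H₁|E) = Posterior odds / (1 + Posterior odds)
       = 9.09 / (1 + 9.09)
       = 9.09 / 10.09
       = 0.9009

The evidence increased P(H₁) from 0.5283 to 0.9009.


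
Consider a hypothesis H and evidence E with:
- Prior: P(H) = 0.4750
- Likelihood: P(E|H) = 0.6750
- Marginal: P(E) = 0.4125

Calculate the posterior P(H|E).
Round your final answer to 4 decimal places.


Using Bayes' theorem:

P(H|E) = P(E|H) × P(H) / P(E)
       = 0.6750 × 0.4750 / 0.4125
       = 0.32062500 / 0.4125
       = 0.7773

The evidence strengthens our belief in H.
Prior: 0.4750 → Posterior: 0.7773


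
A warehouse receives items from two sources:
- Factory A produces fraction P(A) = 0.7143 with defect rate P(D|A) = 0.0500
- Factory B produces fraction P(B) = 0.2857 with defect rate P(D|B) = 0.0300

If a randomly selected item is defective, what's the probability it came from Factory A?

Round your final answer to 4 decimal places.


Let A = from Factory A, D = defective

Given:
- P(A) = 0.7143, P(B) = 0.2857
- P(D|A) = 0.0500, P(D|B) = 0.0300

Step 1: Find P(D)
P(D) = P(D|A)P(A) + P(D|B)P(B)
     = 0.0500 × 0.7143 + 0.0300 × 0.2857
     = 0.03571500 + 0.00857100
     = 0.04428600

Step 2: Apply Bayes' theorem
P(A|D) = P(D|A)P(A) / P(D)
       = 0.03571500 / 0.04428600
       = 0.8065


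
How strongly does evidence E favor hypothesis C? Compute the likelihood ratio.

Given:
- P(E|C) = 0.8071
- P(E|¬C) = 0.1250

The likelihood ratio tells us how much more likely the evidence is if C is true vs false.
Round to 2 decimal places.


Likelihood Ratio (LR) = P(E|C) / P(E|¬C)

LR = 0.8071 / 0.1250
   = 6.46

The evidence is 6.46 times more likely if C is true than if C is false.
Because LR exceeds 1, E is evidence for C.


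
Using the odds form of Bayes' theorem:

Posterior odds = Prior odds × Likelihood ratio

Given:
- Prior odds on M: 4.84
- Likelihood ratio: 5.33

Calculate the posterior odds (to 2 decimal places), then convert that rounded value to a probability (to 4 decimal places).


Step 1: Calculate posterior odds
Posterior odds = Prior odds × LR
               = 4.84 × 5.33
               = 25.80

Step 2: Convert to probability
P(M|E) = Posterior odds / (1 + Posterior odds)
       = 25.80 / (1 + 25.80)
       = 25.80 / 26.80
       = 0.9627

The evidence increased P(M) from 0.8288 to 0.9627.


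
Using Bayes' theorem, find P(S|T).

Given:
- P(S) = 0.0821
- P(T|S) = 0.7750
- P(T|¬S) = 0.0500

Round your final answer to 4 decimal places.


Bayes' theorem: P(S|T) = P(T|S) × P(S) / P(T)

Step 1: Calculate P(T) using law of total probability
P(T) = P(T|S)P(S) + P(T|¬S)P(¬S)
     = 0.7750 × 0.0821 + 0.0500 × 0.9179
     = 0.06362750 + 0.04589500
     = 0.10952250

Step 2: Apply Bayes' theorem
P(S|T) = P(T|S) × P(S) / P(T)
       = 0.06362750 / 0.10952250
       = 0.5810


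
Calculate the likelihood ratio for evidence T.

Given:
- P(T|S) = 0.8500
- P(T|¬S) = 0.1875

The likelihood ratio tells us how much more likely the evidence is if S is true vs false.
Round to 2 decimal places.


Likelihood Ratio (LR) = P(T|S) / P(T|¬S)

LR = 0.8500 / 0.1875
   = 4.53

The evidence is 4.53 times more likely if S is true than if S is false.
LR > 1, so observing T raises the odds in favor of S.


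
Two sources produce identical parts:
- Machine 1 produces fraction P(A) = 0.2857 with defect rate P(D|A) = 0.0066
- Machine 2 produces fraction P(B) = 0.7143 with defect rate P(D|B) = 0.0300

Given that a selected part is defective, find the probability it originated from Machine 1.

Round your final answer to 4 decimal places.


Let A = from Machine 1, D = defective

Given:
- P(A) = 0.2857, P(B) = 0.7143
- P(D|A) = 0.0066, P(D|B) = 0.0300

Step 1: Find P(D)
P(D) = P(D|A)P(A) + P(D|B)P(B)
     = 0.0066 × 0.2857 + 0.0300 × 0.7143
     = 0.00188562 + 0.02142900
     = 0.02331462

Step 2: Apply Bayes' theorem
P(A|D) = P(D|A)P(A) / P(D)
       = 0.00188562 / 0.02331462
       = 0.0809


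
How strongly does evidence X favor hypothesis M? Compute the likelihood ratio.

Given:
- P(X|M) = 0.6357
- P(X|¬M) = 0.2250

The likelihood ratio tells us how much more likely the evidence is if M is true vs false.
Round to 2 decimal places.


Likelihood Ratio (LR) = P(X|M) / P(X|¬M)

LR = 0.6357 / 0.2250
   = 2.83

The evidence is 2.83 times more likely if M is true than if M is false.
Because LR exceeds 1, X is evidence for M.


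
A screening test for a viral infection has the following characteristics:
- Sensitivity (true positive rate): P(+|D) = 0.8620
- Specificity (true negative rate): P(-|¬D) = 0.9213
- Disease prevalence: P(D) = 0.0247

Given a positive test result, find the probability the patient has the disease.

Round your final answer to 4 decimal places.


Let D = has disease, + = positive test

Given:
- P(D) = 0.0247 (prevalence)
- P(+|D) = 0.8620 (sensitivity)
- P(-|¬D) = 0.9213 (specificity)
- P(+|¬D) = 0.0787 (false positive rate = 1 - specificity)

Step 1: Find P(+)
P(+) = P(+|D)P(D) + P(+|¬D)P(¬D)
     = 0.8620 × 0.0247 + 0.0787 × 0.9753
     = 0.02129140 + 0.07675611
     = 0.09804751

Step 2: Apply Bayes' theorem for P(D|+)
P(D|+) = P(+|D)P(D) / P(+)
       = 0.02129140 / 0.09804751
       = 0.2172


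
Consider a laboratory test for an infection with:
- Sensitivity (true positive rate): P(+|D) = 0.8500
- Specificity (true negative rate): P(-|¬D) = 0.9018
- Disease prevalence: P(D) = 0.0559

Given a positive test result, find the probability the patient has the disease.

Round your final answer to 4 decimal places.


Let D = has disease, + = positive test

Given:
- P(D) = 0.0559 (prevalence)
- P(+|D) = 0.8500 (sensitivity)
- P(-|¬D) = 0.9018 (specificity)
- P(+|¬D) = 0.0982 (false positive rate = 1 - specificity)

Step 1: Find P(+)
P(+) = P(+|D)P(D) + P(+|¬D)P(¬D)
     = 0.8500 × 0.0559 + 0.0982 × 0.9441
     = 0.04751500 + 0.09271062
     = 0.14022562

Step 2: Apply Bayes' theorem for P(D|+)
P(D|+) = P(+|D)P(D) / P(+)
       = 0.04751500 / 0.14022562
       = 0.3388


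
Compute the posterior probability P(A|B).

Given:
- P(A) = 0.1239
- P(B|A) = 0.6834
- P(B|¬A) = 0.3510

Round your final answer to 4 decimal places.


Bayes' theorem: P(A|B) = P(B|A) × P(A) / P(B)

Step 1: Calculate P(B) using law of total probability
P(B) = P(B|A)P(A) + P(B|¬A)P(¬A)
     = 0.6834 × 0.1239 + 0.3510 × 0.8761
     = 0.08467326 + 0.30751110
     = 0.39218436

Step 2: Apply Bayes' theorem
P(A|B) = P(B|A) × P(A) / P(B)
       = 0.08467326 / 0.39218436
       = 0.2159


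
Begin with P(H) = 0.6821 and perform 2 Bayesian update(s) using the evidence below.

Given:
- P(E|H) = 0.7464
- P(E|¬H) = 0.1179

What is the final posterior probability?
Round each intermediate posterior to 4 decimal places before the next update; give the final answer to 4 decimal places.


Sequential Bayesian updating:

Initial prior: P(H) = 0.6821

Update 1:
  P(E) = 0.7464 × 0.6821 + 0.1179 × 0.3179 = 0.50911944 + 0.03748041 = 0.54659985
  P(H|E) = 0.50911944 / 0.54659985 = 0.9314

Update 2:
  P(E) = 0.7464 × 0.9314 + 0.1179 × 0.0686 = 0.69519696 + 0.00808794 = 0.70328490
  P(H|E) = 0.69519696 / 0.70328490 = 0.9885

Final posterior: 0.9885


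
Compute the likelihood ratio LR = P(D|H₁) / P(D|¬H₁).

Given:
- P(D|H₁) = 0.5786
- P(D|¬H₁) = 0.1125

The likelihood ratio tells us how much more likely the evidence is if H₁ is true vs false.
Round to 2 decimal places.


Likelihood Ratio (LR) = P(D|H₁) / P(D|¬H₁)

LR = 0.5786 / 0.1125
   = 5.14

The evidence is 5.14 times more likely if H₁ is true than if H₁ is false.
Because LR exceeds 1, D is evidence for H₁.


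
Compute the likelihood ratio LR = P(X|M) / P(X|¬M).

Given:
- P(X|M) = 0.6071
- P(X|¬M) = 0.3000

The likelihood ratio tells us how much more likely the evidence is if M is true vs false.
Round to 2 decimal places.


Likelihood Ratio (LR) = P(X|M) / P(X|¬M)

LR = 0.6071 / 0.3000
   = 2.02

The evidence is 2.02 times more likely if M is true than if M is false.
Since LR > 1, the evidence supports M over ¬M.


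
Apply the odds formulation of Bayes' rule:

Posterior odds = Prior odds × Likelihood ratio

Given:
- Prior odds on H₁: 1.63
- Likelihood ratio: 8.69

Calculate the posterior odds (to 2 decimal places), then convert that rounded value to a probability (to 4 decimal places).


Step 1: Calculate posterior odds
Posterior odds = Prior odds × LR
               = 1.63 × 8.69
               = 14.16

Step 2: Convert to probability
P(H₁|E) = Posterior odds / (1 + Posterior odds)
       = 14.16 / (1 + 14.16)
       = 14.16 / 15.16
       = 0.9340

The evidence increased P(H₁) from 0.6198 to 0.9340.


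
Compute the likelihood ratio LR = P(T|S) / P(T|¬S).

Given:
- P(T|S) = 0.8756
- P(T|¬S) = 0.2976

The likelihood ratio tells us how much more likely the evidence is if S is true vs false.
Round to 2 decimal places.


Likelihood Ratio (LR) = P(T|S) / P(T|¬S)

LR = 0.8756 / 0.2976
   = 2.94

The evidence is 2.94 times more likely if S is true than if S is false.
Since LR > 1, the evidence supports S over ¬S.


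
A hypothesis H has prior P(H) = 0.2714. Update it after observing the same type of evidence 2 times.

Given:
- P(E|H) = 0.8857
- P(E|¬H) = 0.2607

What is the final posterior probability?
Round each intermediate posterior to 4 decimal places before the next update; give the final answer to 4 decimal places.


Sequential Bayesian updating:

Initial prior: P(H) = 0.2714

Update 1:
  P(E) = 0.8857 × 0.2714 + 0.2607 × 0.7286 = 0.24037898 + 0.18994602 = 0.43032500
  P(H|E) = 0.24037898 / 0.43032500 = 0.5586

Update 2:
  P(E) = 0.8857 × 0.5586 + 0.2607 × 0.4414 = 0.49475202 + 0.11507298 = 0.60982500
  P(H|E) = 0.49475202 / 0.60982500 = 0.8113

Final posterior: 0.8113


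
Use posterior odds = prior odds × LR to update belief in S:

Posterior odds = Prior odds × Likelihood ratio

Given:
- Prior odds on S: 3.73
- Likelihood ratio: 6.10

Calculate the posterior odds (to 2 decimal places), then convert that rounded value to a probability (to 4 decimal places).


Step 1: Calculate posterior odds
Posterior odds = Prior odds × LR
               = 3.73 × 6.10
               = 22.75

Step 2: Convert to probability
P(S|E) = Posterior odds / (1 + Posterior odds)
       = 22.75 / (1 + 22.75)
       = 22.75 / 23.75
       = 0.9579

The evidence increased P(S) from 0.7886 to 0.9579.
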